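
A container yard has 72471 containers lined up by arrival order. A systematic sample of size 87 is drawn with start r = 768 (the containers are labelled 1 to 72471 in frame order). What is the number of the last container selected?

k = 72471/87 = 833
87th selection = r + (87−1)·k = 768 + 86×833 = 768 + 71638 = 72406

72406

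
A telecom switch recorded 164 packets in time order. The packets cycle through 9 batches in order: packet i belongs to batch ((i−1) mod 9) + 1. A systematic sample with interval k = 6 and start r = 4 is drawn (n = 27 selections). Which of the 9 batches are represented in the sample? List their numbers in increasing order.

Consecutive selections differ by k = 6, so their batch numbers differ by 6 mod 9 = 6.
gcd(6, 9) = 3, so the sample visits 9/3 = 3 distinct residues mod 9.
Start 4 is batch 4; the batches hit are 1, 4, 7.

1, 4, 7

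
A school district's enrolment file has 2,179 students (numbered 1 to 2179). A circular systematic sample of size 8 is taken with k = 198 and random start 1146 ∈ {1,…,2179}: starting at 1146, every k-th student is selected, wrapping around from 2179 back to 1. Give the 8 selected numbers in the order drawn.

1146, 1344, 1542, 1740, 1938, 2136, 155, 353

Selection 1: 1146
Selection 2: 1146 + 198 = 1344
Selection 3: 1344 + 198 = 1542
Selection 4: 1542 + 198 = 1740
Selection 5: 1740 + 198 = 1938
Selection 6: 1938 + 198 = 2136
Selection 7: 2136 + 198 = 2334 → 2334 − 2179 = 155
Selection 8: 155 + 198 = 353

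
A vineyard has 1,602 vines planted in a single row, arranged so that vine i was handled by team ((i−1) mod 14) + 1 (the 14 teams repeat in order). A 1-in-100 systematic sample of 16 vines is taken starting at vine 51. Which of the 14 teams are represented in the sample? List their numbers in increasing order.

1, 3, 5, 7, 9, 11, 13

Consecutive selections differ by k = 100, so their team numbers differ by 100 mod 14 = 2.
gcd(100, 14) = 2, so the sample visits 14/2 = 7 distinct residues mod 14.
Start 51 is team 9; the teams hit are 1, 3, 5, 7, 9, 11, 13.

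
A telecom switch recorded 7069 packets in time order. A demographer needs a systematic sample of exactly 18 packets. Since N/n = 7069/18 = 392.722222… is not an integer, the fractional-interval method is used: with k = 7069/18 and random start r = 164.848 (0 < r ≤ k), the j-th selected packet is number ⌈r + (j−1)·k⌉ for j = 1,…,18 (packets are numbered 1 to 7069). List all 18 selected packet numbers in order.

165, 558, 951, 1344, 1736, 2129, 2522, 2914, 3307, 3700, 4093, 4485, 4878, 5271, 5663, 6056, 6449, 6842

j=1: r + 0k = 164.848 → ⌈·⌉ = 165
j=2: r + 1k = 557.570222… → ⌈·⌉ = 558
j=3: r + 2k = 950.292444… → ⌈·⌉ = 951
j=4: r + 3k = 1343.014666… → ⌈·⌉ = 1344
j=5: r + 4k = 1735.736888… → ⌈·⌉ = 1736
j=6: r + 5k = 2128.459111… → ⌈·⌉ = 2129
j=7: r + 6k = 2521.181333… → ⌈·⌉ = 2522
j=8: r + 7k = 2913.903555… → ⌈·⌉ = 2914
j=9: r + 8k = 3306.625777… → ⌈·⌉ = 3307
j=10: r + 9k = 3699.348 → ⌈·⌉ = 3700
j=11: r + 10k = 4092.070222… → ⌈·⌉ = 4093
j=12: r + 11k = 4484.792444… → ⌈·⌉ = 4485
j=13: r + 12k = 4877.514666… → ⌈·⌉ = 4878
j=14: r + 13k = 5270.236888… → ⌈·⌉ = 5271
j=15: r + 14k = 5662.959111… → ⌈·⌉ = 5663
j=16: r + 15k = 6055.681333… → ⌈·⌉ = 6056
j=17: r + 16k = 6448.403555… → ⌈·⌉ = 6449
j=18: r + 17k = 6841.125777… → ⌈·⌉ = 6842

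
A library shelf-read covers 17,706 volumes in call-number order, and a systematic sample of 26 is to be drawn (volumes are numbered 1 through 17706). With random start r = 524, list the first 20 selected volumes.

524, 1205, 1886, 2567, 3248, 3929, 4610, 5291, 5972, 6653, 7334, 8015, 8696, 9377, 10058, 10739, 11420, 12101, 12782, 13463

k = N/n = 17706/26 = 681
volume 1: 524
volume 2: 524 + 681 = 1205
volume 3: 1205 + 681 = 1886
volume 4: 1886 + 681 = 2567
volume 5: 2567 + 681 = 3248
volume 6: 3248 + 681 = 3929
volume 7: 3929 + 681 = 4610
volume 8: 4610 + 681 = 5291
volume 9: 5291 + 681 = 5972
volume 10: 5972 + 681 = 6653
volume 11: 6653 + 681 = 7334
volume 12: 7334 + 681 = 8015
volume 13: 8015 + 681 = 8696
volume 14: 8696 + 681 = 9377
volume 15: 9377 + 681 = 10058
volume 16: 10058 + 681 = 10739
volume 17: 10739 + 681 = 11420
volume 18: 11420 + 681 = 12101
volume 19: 12101 + 681 = 12782
volume 20: 12782 + 681 = 13463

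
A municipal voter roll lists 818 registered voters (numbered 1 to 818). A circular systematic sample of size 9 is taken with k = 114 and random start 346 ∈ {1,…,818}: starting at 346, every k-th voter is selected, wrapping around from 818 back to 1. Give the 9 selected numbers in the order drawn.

Selection 1: 346
Selection 2: 346 + 114 = 460
Selection 3: 460 + 114 = 574
Selection 4: 574 + 114 = 688
Selection 5: 688 + 114 = 802
Selection 6: 802 + 114 = 916 → 916 − 818 = 98
Selection 7: 98 + 114 = 212
Selection 8: 212 + 114 = 326
Selection 9: 326 + 114 = 440

346, 460, 574, 688, 802, 98, 212, 326, 440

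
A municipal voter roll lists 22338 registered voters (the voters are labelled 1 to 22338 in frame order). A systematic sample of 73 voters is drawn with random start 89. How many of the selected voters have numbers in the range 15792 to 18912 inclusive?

k = 22338/73 = 306
First selection ≥ 15792: 89 + ⌈(15792−89)/306⌉·306 = 89 + 52×306 = 16001
Last selection ≤ 18912: 89 + ⌊(18912−89)/306⌋·306 = 89 + 61×306 = 18755
Count = 61 − 52 + 1 = 10

10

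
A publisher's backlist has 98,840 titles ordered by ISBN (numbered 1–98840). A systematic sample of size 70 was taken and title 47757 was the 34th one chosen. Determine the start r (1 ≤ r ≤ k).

k = 98840/70 = 1412
r = 47757 − (34−1)×1412 = 47757 − 46596 = 1161

1161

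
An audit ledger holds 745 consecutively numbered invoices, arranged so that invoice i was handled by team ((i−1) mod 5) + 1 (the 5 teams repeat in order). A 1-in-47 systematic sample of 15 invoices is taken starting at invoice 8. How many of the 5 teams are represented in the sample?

Consecutive selections differ by k = 47, so their team numbers differ by 47 mod 5 = 2.
gcd(47, 5) = 1, so the sample visits 5/1 = 5 distinct residues mod 5.
Start 8 is team 3; the teams hit are 1, 2, 3, 4, 5.

5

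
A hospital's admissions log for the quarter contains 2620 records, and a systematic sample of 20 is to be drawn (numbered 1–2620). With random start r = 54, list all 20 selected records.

k = N/n = 2620/20 = 131
record 1: 54
record 2: 54 + 131 = 185
record 3: 185 + 131 = 316
record 4: 316 + 131 = 447
record 5: 447 + 131 = 578
record 6: 578 + 131 = 709
record 7: 709 + 131 = 840
record 8: 840 + 131 = 971
record 9: 971 + 131 = 1102
record 10: 1102 + 131 = 1233
record 11: 1233 + 131 = 1364
record 12: 1364 + 131 = 1495
record 13: 1495 + 131 = 1626
record 14: 1626 + 131 = 1757
record 15: 1757 + 131 = 1888
record 16: 1888 + 131 = 2019
record 17: 2019 + 131 = 2150
record 18: 2150 + 131 = 2281
record 19: 2281 + 131 = 2412
record 20: 2412 + 131 = 2543

54, 185, 316, 447, 578, 709, 840, 971, 1102, 1233, 1364, 1495, 1626, 1757, 1888, 2019, 2150, 2281, 2412, 2543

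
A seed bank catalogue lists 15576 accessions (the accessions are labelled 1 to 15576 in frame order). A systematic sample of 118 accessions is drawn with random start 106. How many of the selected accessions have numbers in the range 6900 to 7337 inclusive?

3

k = 15576/118 = 132
First selection ≥ 6900: 106 + ⌈(6900−106)/132⌉·132 = 106 + 52×132 = 6970
Last selection ≤ 7337: 106 + ⌊(7337−106)/132⌋·132 = 106 + 54×132 = 7234
Count = 54 − 52 + 1 = 3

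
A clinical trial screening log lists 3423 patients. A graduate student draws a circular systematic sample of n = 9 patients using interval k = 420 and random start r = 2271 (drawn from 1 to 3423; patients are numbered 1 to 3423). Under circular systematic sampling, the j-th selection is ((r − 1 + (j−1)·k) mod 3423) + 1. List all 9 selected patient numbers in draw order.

Selection 1: 2271
Selection 2: 2271 + 420 = 2691
Selection 3: 2691 + 420 = 3111
Selection 4: 3111 + 420 = 3531 → 3531 − 3423 = 108
Selection 5: 108 + 420 = 528
Selection 6: 528 + 420 = 948
Selection 7: 948 + 420 = 1368
Selection 8: 1368 + 420 = 1788
Selection 9: 1788 + 420 = 2208

2271, 2691, 3111, 108, 528, 948, 1368, 1788, 2208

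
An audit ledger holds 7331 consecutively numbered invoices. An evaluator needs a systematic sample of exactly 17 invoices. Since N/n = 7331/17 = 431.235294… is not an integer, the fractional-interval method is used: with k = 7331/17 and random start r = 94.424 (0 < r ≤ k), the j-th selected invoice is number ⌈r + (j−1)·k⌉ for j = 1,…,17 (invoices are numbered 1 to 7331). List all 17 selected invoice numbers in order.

95, 526, 957, 1389, 1820, 2251, 2682, 3114, 3545, 3976, 4407, 4839, 5270, 5701, 6132, 6563, 6995

j=1: r + 0k = 94.424 → ⌈·⌉ = 95
j=2: r + 1k = 525.659294… → ⌈·⌉ = 526
j=3: r + 2k = 956.894588… → ⌈·⌉ = 957
j=4: r + 3k = 1388.129882… → ⌈·⌉ = 1389
j=5: r + 4k = 1819.365176… → ⌈·⌉ = 1820
j=6: r + 5k = 2250.600470… → ⌈·⌉ = 2251
j=7: r + 6k = 2681.835764… → ⌈·⌉ = 2682
j=8: r + 7k = 3113.071058… → ⌈·⌉ = 3114
j=9: r + 8k = 3544.306352… → ⌈·⌉ = 3545
j=10: r + 9k = 3975.541647… → ⌈·⌉ = 3976
j=11: r + 10k = 4406.776941… → ⌈·⌉ = 4407
j=12: r + 11k = 4838.012235… → ⌈·⌉ = 4839
j=13: r + 12k = 5269.247529… → ⌈·⌉ = 5270
j=14: r + 13k = 5700.482823… → ⌈·⌉ = 5701
j=15: r + 14k = 6131.718117… → ⌈·⌉ = 6132
j=16: r + 15k = 6562.953411… → ⌈·⌉ = 6563
j=17: r + 16k = 6994.188705… → ⌈·⌉ = 6995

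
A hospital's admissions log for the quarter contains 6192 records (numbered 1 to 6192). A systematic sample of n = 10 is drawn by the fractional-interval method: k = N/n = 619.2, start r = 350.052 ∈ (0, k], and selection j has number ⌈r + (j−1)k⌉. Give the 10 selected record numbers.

351, 970, 1589, 2208, 2827, 3447, 4066, 4685, 5304, 5923

j=1: r + 0k = 350.052 → ⌈·⌉ = 351
j=2: r + 1k = 969.252 → ⌈·⌉ = 970
j=3: r + 2k = 1588.452 → ⌈·⌉ = 1589
j=4: r + 3k = 2207.652 → ⌈·⌉ = 2208
j=5: r + 4k = 2826.852 → ⌈·⌉ = 2827
j=6: r + 5k = 3446.052 → ⌈·⌉ = 3447
j=7: r + 6k = 4065.252 → ⌈·⌉ = 4066
j=8: r + 7k = 4684.452 → ⌈·⌉ = 4685
j=9: r + 8k = 5303.652 → ⌈·⌉ = 5304
j=10: r + 9k = 5922.852 → ⌈·⌉ = 5923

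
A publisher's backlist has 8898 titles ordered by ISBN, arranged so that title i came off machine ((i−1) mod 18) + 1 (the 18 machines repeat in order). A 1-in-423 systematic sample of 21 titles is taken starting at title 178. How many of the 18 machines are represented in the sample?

Consecutive selections differ by k = 423, so their machine numbers differ by 423 mod 18 = 9.
gcd(423, 18) = 9, so the sample visits 18/9 = 2 distinct residues mod 18.
Start 178 is machine 16; the machines hit are 7, 16.

2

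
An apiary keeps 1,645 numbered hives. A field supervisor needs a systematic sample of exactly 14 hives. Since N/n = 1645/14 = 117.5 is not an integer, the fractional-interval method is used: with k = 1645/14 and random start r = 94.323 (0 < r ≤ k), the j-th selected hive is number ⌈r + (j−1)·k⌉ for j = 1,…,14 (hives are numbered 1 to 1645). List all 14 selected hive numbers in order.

j=1: r + 0k = 94.323 → ⌈·⌉ = 95
j=2: r + 1k = 211.823 → ⌈·⌉ = 212
j=3: r + 2k = 329.323 → ⌈·⌉ = 330
j=4: r + 3k = 446.823 → ⌈·⌉ = 447
j=5: r + 4k = 564.323 → ⌈·⌉ = 565
j=6: r + 5k = 681.823 → ⌈·⌉ = 682
j=7: r + 6k = 799.323 → ⌈·⌉ = 800
j=8: r + 7k = 916.823 → ⌈·⌉ = 917
j=9: r + 8k = 1034.323 → ⌈·⌉ = 1035
j=10: r + 9k = 1151.823 → ⌈·⌉ = 1152
j=11: r + 10k = 1269.323 → ⌈·⌉ = 1270
j=12: r + 11k = 1386.823 → ⌈·⌉ = 1387
j=13: r + 12k = 1504.323 → ⌈·⌉ = 1505
j=14: r + 13k = 1621.823 → ⌈·⌉ = 1622

95, 212, 330, 447, 565, 682, 800, 917, 1035, 1152, 1270, 1387, 1505, 1622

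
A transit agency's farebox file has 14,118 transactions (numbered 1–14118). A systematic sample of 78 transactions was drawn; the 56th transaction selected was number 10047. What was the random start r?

92

k = 14118/78 = 181
r = 10047 − (56−1)×181 = 10047 − 9955 = 92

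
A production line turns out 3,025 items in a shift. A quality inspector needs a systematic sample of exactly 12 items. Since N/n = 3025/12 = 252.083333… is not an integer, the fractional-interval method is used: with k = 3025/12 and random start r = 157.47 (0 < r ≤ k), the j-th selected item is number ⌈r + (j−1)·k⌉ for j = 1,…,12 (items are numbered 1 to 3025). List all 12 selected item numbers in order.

158, 410, 662, 914, 1166, 1418, 1670, 1923, 2175, 2427, 2679, 2931

j=1: r + 0k = 157.47 → ⌈·⌉ = 158
j=2: r + 1k = 409.553333… → ⌈·⌉ = 410
j=3: r + 2k = 661.636666… → ⌈·⌉ = 662
j=4: r + 3k = 913.72 → ⌈·⌉ = 914
j=5: r + 4k = 1165.803333… → ⌈·⌉ = 1166
j=6: r + 5k = 1417.886666… → ⌈·⌉ = 1418
j=7: r + 6k = 1669.97 → ⌈·⌉ = 1670
j=8: r + 7k = 1922.053333… → ⌈·⌉ = 1923
j=9: r + 8k = 2174.136666… → ⌈·⌉ = 2175
j=10: r + 9k = 2426.22 → ⌈·⌉ = 2427
j=11: r + 10k = 2678.303333… → ⌈·⌉ = 2679
j=12: r + 11k = 2930.386666… → ⌈·⌉ = 2931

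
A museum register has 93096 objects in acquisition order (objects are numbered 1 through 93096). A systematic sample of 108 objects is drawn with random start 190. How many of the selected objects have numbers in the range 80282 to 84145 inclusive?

k = 93096/108 = 862
First selection ≥ 80282: 190 + ⌈(80282−190)/862⌉·862 = 190 + 93×862 = 80356
Last selection ≤ 84145: 190 + ⌊(84145−190)/862⌋·862 = 190 + 97×862 = 83804
Count = 97 − 93 + 1 = 5

5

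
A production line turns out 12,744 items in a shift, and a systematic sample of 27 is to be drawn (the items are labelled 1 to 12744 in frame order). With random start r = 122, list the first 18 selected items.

122, 594, 1066, 1538, 2010, 2482, 2954, 3426, 3898, 4370, 4842, 5314, 5786, 6258, 6730, 7202, 7674, 8146

k = N/n = 12744/27 = 472
item 1: 122
item 2: 122 + 472 = 594
item 3: 594 + 472 = 1066
item 4: 1066 + 472 = 1538
item 5: 1538 + 472 = 2010
item 6: 2010 + 472 = 2482
item 7: 2482 + 472 = 2954
item 8: 2954 + 472 = 3426
item 9: 3426 + 472 = 3898
item 10: 3898 + 472 = 4370
item 11: 4370 + 472 = 4842
item 12: 4842 + 472 = 5314
item 13: 5314 + 472 = 5786
item 14: 5786 + 472 = 6258
item 15: 6258 + 472 = 6730
item 16: 6730 + 472 = 7202
item 17: 7202 + 472 = 7674
item 18: 7674 + 472 = 8146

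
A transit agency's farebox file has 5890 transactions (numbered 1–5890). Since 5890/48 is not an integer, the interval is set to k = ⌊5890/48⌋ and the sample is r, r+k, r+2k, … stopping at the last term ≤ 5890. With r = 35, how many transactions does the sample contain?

k = ⌊5890/48⌋ = 122
Achieved size = ⌊(5890 − 35)/122⌋ + 1 = ⌊5855/122⌋ + 1 = 47 + 1 = 48
(last selection: 35 + 47×122 = 5769 ≤ 5890; next would be 5891 > 5890)

48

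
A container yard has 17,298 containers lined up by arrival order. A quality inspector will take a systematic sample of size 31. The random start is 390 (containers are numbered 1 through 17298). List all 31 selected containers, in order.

390, 948, 1506, 2064, 2622, 3180, 3738, 4296, 4854, 5412, 5970, 6528, 7086, 7644, 8202, 8760, 9318, 9876, 10434, 10992, 11550, 12108, 12666, 13224, 13782, 14340, 14898, 15456, 16014, 16572, 17130

k = N/n = 17298/31 = 558
container 1: 390
container 2: 390 + 558 = 948
container 3: 948 + 558 = 1506
container 4: 1506 + 558 = 2064
container 5: 2064 + 558 = 2622
container 6: 2622 + 558 = 3180
container 7: 3180 + 558 = 3738
container 8: 3738 + 558 = 4296
container 9: 4296 + 558 = 4854
container 10: 4854 + 558 = 5412
container 11: 5412 + 558 = 5970
container 12: 5970 + 558 = 6528
container 13: 6528 + 558 = 7086
container 14: 7086 + 558 = 7644
container 15: 7644 + 558 = 8202
container 16: 8202 + 558 = 8760
container 17: 8760 + 558 = 9318
container 18: 9318 + 558 = 9876
container 19: 9876 + 558 = 10434
container 20: 10434 + 558 = 10992
container 21: 10992 + 558 = 11550
container 22: 11550 + 558 = 12108
container 23: 12108 + 558 = 12666
container 24: 12666 + 558 = 13224
container 25: 13224 + 558 = 13782
container 26: 13782 + 558 = 14340
container 27: 14340 + 558 = 14898
container 28: 14898 + 558 = 15456
container 29: 15456 + 558 = 16014
container 30: 16014 + 558 = 16572
container 31: 16572 + 558 = 17130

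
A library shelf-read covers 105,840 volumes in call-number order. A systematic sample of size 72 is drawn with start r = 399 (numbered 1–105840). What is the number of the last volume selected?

k = 105840/72 = 1470
72nd selection = r + (72−1)·k = 399 + 71×1470 = 399 + 104370 = 104769

104769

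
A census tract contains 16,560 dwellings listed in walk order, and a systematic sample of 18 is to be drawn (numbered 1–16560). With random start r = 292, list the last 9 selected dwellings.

k = N/n = 16560/18 = 920
10th selection = 292 + 9×920 = 8572
11th: 8572 + 920 = 9492
12th: 9492 + 920 = 10412
13th: 10412 + 920 = 11332
14th: 11332 + 920 = 12252
15th: 12252 + 920 = 13172
16th: 13172 + 920 = 14092
17th: 14092 + 920 = 15012
18th: 15012 + 920 = 15932

8572, 9492, 10412, 11332, 12252, 13172, 14092, 15012, 15932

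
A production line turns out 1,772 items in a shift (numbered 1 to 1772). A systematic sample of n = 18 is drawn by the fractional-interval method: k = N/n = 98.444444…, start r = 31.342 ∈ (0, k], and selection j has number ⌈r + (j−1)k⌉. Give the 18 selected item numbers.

j=1: r + 0k = 31.342 → ⌈·⌉ = 32
j=2: r + 1k = 129.786444… → ⌈·⌉ = 130
j=3: r + 2k = 228.230888… → ⌈·⌉ = 229
j=4: r + 3k = 326.675333… → ⌈·⌉ = 327
j=5: r + 4k = 425.119777… → ⌈·⌉ = 426
j=6: r + 5k = 523.564222… → ⌈·⌉ = 524
j=7: r + 6k = 622.008666… → ⌈·⌉ = 623
j=8: r + 7k = 720.453111… → ⌈·⌉ = 721
j=9: r + 8k = 818.897555… → ⌈·⌉ = 819
j=10: r + 9k = 917.342 → ⌈·⌉ = 918
j=11: r + 10k = 1015.786444… → ⌈·⌉ = 1016
j=12: r + 11k = 1114.230888… → ⌈·⌉ = 1115
j=13: r + 12k = 1212.675333… → ⌈·⌉ = 1213
j=14: r + 13k = 1311.119777… → ⌈·⌉ = 1312
j=15: r + 14k = 1409.564222… → ⌈·⌉ = 1410
j=16: r + 15k = 1508.008666… → ⌈·⌉ = 1509
j=17: r + 16k = 1606.453111… → ⌈·⌉ = 1607
j=18: r + 17k = 1704.897555… → ⌈·⌉ = 1705

32, 130, 229, 327, 426, 524, 623, 721, 819, 918, 1016, 1115, 1213, 1312, 1410, 1509, 1607, 1705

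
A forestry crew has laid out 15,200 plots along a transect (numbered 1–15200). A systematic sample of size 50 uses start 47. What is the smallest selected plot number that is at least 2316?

2479

k = 15200/50 = 304
Steps past start: ⌈(2316 − 47)/304⌉ = ⌈2269/304⌉ = 8
Selected plot: 47 + 8×304 = 2479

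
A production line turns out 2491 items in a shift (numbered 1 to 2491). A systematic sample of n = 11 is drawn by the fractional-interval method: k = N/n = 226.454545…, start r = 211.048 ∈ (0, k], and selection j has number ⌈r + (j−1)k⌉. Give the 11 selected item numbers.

j=1: r + 0k = 211.048 → ⌈·⌉ = 212
j=2: r + 1k = 437.502545… → ⌈·⌉ = 438
j=3: r + 2k = 663.957090… → ⌈·⌉ = 664
j=4: r + 3k = 890.411636… → ⌈·⌉ = 891
j=5: r + 4k = 1116.866181… → ⌈·⌉ = 1117
j=6: r + 5k = 1343.320727… → ⌈·⌉ = 1344
j=7: r + 6k = 1569.775272… → ⌈·⌉ = 1570
j=8: r + 7k = 1796.229818… → ⌈·⌉ = 1797
j=9: r + 8k = 2022.684363… → ⌈·⌉ = 2023
j=10: r + 9k = 2249.138909… → ⌈·⌉ = 2250
j=11: r + 10k = 2475.593454… → ⌈·⌉ = 2476

212, 438, 664, 891, 1117, 1344, 1570, 1797, 2023, 2250, 2476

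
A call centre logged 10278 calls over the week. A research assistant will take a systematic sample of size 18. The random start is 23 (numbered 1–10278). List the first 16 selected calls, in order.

23, 594, 1165, 1736, 2307, 2878, 3449, 4020, 4591, 5162, 5733, 6304, 6875, 7446, 8017, 8588

k = N/n = 10278/18 = 571
call 1: 23
call 2: 23 + 571 = 594
call 3: 594 + 571 = 1165
call 4: 1165 + 571 = 1736
call 5: 1736 + 571 = 2307
call 6: 2307 + 571 = 2878
call 7: 2878 + 571 = 3449
call 8: 3449 + 571 = 4020
call 9: 4020 + 571 = 4591
call 10: 4591 + 571 = 5162
call 11: 5162 + 571 = 5733
call 12: 5733 + 571 = 6304
call 13: 6304 + 571 = 6875
call 14: 6875 + 571 = 7446
call 15: 7446 + 571 = 8017
call 16: 8017 + 571 = 8588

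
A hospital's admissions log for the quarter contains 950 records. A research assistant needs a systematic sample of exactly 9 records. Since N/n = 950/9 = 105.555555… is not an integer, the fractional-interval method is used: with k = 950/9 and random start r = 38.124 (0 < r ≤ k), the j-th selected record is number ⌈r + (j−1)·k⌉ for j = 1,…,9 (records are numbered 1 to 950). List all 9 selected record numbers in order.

j=1: r + 0k = 38.124 → ⌈·⌉ = 39
j=2: r + 1k = 143.679555… → ⌈·⌉ = 144
j=3: r + 2k = 249.235111… → ⌈·⌉ = 250
j=4: r + 3k = 354.790666… → ⌈·⌉ = 355
j=5: r + 4k = 460.346222… → ⌈·⌉ = 461
j=6: r + 5k = 565.901777… → ⌈·⌉ = 566
j=7: r + 6k = 671.457333… → ⌈·⌉ = 672
j=8: r + 7k = 777.012888… → ⌈·⌉ = 778
j=9: r + 8k = 882.568444… → ⌈·⌉ = 883

39, 144, 250, 355, 461, 566, 672, 778, 883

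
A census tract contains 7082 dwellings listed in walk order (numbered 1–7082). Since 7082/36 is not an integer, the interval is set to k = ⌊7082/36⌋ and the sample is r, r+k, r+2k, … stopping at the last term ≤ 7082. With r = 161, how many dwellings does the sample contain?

36

k = ⌊7082/36⌋ = 196
Achieved size = ⌊(7082 − 161)/196⌋ + 1 = ⌊6921/196⌋ + 1 = 35 + 1 = 36
(last selection: 161 + 35×196 = 7021 ≤ 7082; next would be 7217 > 7082)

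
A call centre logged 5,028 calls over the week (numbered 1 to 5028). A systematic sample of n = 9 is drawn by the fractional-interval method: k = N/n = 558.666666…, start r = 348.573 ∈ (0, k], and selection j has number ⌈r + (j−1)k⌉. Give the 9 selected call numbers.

349, 908, 1466, 2025, 2584, 3142, 3701, 4260, 4818

j=1: r + 0k = 348.573 → ⌈·⌉ = 349
j=2: r + 1k = 907.239666… → ⌈·⌉ = 908
j=3: r + 2k = 1465.906333… → ⌈·⌉ = 1466
j=4: r + 3k = 2024.573 → ⌈·⌉ = 2025
j=5: r + 4k = 2583.239666… → ⌈·⌉ = 2584
j=6: r + 5k = 3141.906333… → ⌈·⌉ = 3142
j=7: r + 6k = 3700.573 → ⌈·⌉ = 3701
j=8: r + 7k = 4259.239666… → ⌈·⌉ = 4260
j=9: r + 8k = 4817.906333… → ⌈·⌉ = 4818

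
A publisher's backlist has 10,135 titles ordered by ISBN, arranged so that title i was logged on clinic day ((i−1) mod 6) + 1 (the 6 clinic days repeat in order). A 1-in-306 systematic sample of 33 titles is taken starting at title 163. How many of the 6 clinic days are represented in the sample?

Consecutive selections differ by k = 306, so their clinic day numbers differ by 306 mod 6 = 0.
gcd(306, 6) = 6, so the sample visits 6/6 = 1 distinct residues mod 6.
Start 163 is clinic day 1; the clinic days hit are 1.

1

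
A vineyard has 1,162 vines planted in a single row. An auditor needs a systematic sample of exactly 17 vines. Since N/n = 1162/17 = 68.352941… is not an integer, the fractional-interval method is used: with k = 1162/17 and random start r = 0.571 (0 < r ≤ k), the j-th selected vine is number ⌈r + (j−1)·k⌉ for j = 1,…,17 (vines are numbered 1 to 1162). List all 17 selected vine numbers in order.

j=1: r + 0k = 0.571 → ⌈·⌉ = 1
j=2: r + 1k = 68.923941… → ⌈·⌉ = 69
j=3: r + 2k = 137.276882… → ⌈·⌉ = 138
j=4: r + 3k = 205.629823… → ⌈·⌉ = 206
j=5: r + 4k = 273.982764… → ⌈·⌉ = 274
j=6: r + 5k = 342.335705… → ⌈·⌉ = 343
j=7: r + 6k = 410.688647… → ⌈·⌉ = 411
j=8: r + 7k = 479.041588… → ⌈·⌉ = 480
j=9: r + 8k = 547.394529… → ⌈·⌉ = 548
j=10: r + 9k = 615.747470… → ⌈·⌉ = 616
j=11: r + 10k = 684.100411… → ⌈·⌉ = 685
j=12: r + 11k = 752.453352… → ⌈·⌉ = 753
j=13: r + 12k = 820.806294… → ⌈·⌉ = 821
j=14: r + 13k = 889.159235… → ⌈·⌉ = 890
j=15: r + 14k = 957.512176… → ⌈·⌉ = 958
j=16: r + 15k = 1025.865117… → ⌈·⌉ = 1026
j=17: r + 16k = 1094.218058… → ⌈·⌉ = 1095

1, 69, 138, 206, 274, 343, 411, 480, 548, 616, 685, 753, 821, 890, 958, 1026, 1095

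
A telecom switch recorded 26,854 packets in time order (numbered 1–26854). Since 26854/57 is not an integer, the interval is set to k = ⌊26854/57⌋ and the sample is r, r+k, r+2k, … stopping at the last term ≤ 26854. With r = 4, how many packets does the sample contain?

k = ⌊26854/57⌋ = 471
Achieved size = ⌊(26854 − 4)/471⌋ + 1 = ⌊26850/471⌋ + 1 = 57 + 1 = 58
(last selection: 4 + 57×471 = 26851 ≤ 26854; next would be 27322 > 26854)

58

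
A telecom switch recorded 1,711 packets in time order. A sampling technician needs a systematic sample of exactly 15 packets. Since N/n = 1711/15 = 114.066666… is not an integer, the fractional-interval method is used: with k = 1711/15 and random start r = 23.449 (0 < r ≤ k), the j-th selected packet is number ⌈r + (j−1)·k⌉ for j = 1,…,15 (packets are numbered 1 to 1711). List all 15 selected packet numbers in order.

j=1: r + 0k = 23.449 → ⌈·⌉ = 24
j=2: r + 1k = 137.515666… → ⌈·⌉ = 138
j=3: r + 2k = 251.582333… → ⌈·⌉ = 252
j=4: r + 3k = 365.649 → ⌈·⌉ = 366
j=5: r + 4k = 479.715666… → ⌈·⌉ = 480
j=6: r + 5k = 593.782333… → ⌈·⌉ = 594
j=7: r + 6k = 707.849 → ⌈·⌉ = 708
j=8: r + 7k = 821.915666… → ⌈·⌉ = 822
j=9: r + 8k = 935.982333… → ⌈·⌉ = 936
j=10: r + 9k = 1050.049 → ⌈·⌉ = 1051
j=11: r + 10k = 1164.115666… → ⌈·⌉ = 1165
j=12: r + 11k = 1278.182333… → ⌈·⌉ = 1279
j=13: r + 12k = 1392.249 → ⌈·⌉ = 1393
j=14: r + 13k = 1506.315666… → ⌈·⌉ = 1507
j=15: r + 14k = 1620.382333… → ⌈·⌉ = 1621

24, 138, 252, 366, 480, 594, 708, 822, 936, 1051, 1165, 1279, 1393, 1507, 1621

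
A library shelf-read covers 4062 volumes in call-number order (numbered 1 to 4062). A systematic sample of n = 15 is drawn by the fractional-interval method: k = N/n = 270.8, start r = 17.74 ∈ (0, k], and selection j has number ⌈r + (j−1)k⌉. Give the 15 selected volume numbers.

j=1: r + 0k = 17.74 → ⌈·⌉ = 18
j=2: r + 1k = 288.54 → ⌈·⌉ = 289
j=3: r + 2k = 559.34 → ⌈·⌉ = 560
j=4: r + 3k = 830.14 → ⌈·⌉ = 831
j=5: r + 4k = 1100.94 → ⌈·⌉ = 1101
j=6: r + 5k = 1371.74 → ⌈·⌉ = 1372
j=7: r + 6k = 1642.54 → ⌈·⌉ = 1643
j=8: r + 7k = 1913.34 → ⌈·⌉ = 1914
j=9: r + 8k = 2184.14 → ⌈·⌉ = 2185
j=10: r + 9k = 2454.94 → ⌈·⌉ = 2455
j=11: r + 10k = 2725.74 → ⌈·⌉ = 2726
j=12: r + 11k = 2996.54 → ⌈·⌉ = 2997
j=13: r + 12k = 3267.34 → ⌈·⌉ = 3268
j=14: r + 13k = 3538.14 → ⌈·⌉ = 3539
j=15: r + 14k = 3808.94 → ⌈·⌉ = 3809

18, 289, 560, 831, 1101, 1372, 1643, 1914, 2185, 2455, 2726, 2997, 3268, 3539, 3809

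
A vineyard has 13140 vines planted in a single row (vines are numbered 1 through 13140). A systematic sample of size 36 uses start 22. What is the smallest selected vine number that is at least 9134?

k = 13140/36 = 365
Steps past start: ⌈(9134 − 22)/365⌉ = ⌈9112/365⌉ = 25
Selected vine: 22 + 25×365 = 9147

9147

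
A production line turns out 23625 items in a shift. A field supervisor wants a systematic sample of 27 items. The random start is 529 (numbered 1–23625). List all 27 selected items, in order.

k = N/n = 23625/27 = 875
item 1: 529
item 2: 529 + 875 = 1404
item 3: 1404 + 875 = 2279
item 4: 2279 + 875 = 3154
item 5: 3154 + 875 = 4029
item 6: 4029 + 875 = 4904
item 7: 4904 + 875 = 5779
item 8: 5779 + 875 = 6654
item 9: 6654 + 875 = 7529
item 10: 7529 + 875 = 8404
item 11: 8404 + 875 = 9279
item 12: 9279 + 875 = 10154
item 13: 10154 + 875 = 11029
item 14: 11029 + 875 = 11904
item 15: 11904 + 875 = 12779
item 16: 12779 + 875 = 13654
item 17: 13654 + 875 = 14529
item 18: 14529 + 875 = 15404
item 19: 15404 + 875 = 16279
item 20: 16279 + 875 = 17154
item 21: 17154 + 875 = 18029
item 22: 18029 + 875 = 18904
item 23: 18904 + 875 = 19779
item 24: 19779 + 875 = 20654
item 25: 20654 + 875 = 21529
item 26: 21529 + 875 = 22404
item 27: 22404 + 875 = 23279

529, 1404, 2279, 3154, 4029, 4904, 5779, 6654, 7529, 8404, 9279, 10154, 11029, 11904, 12779, 13654, 14529, 15404, 16279, 17154, 18029, 18904, 19779, 20654, 21529, 22404, 23279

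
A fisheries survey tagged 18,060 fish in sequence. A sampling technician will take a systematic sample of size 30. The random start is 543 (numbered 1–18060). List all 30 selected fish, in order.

543, 1145, 1747, 2349, 2951, 3553, 4155, 4757, 5359, 5961, 6563, 7165, 7767, 8369, 8971, 9573, 10175, 10777, 11379, 11981, 12583, 13185, 13787, 14389, 14991, 15593, 16195, 16797, 17399, 18001

k = N/n = 18060/30 = 602
fish 1: 543
fish 2: 543 + 602 = 1145
fish 3: 1145 + 602 = 1747
fish 4: 1747 + 602 = 2349
fish 5: 2349 + 602 = 2951
fish 6: 2951 + 602 = 3553
fish 7: 3553 + 602 = 4155
fish 8: 4155 + 602 = 4757
fish 9: 4757 + 602 = 5359
fish 10: 5359 + 602 = 5961
fish 11: 5961 + 602 = 6563
fish 12: 6563 + 602 = 7165
fish 13: 7165 + 602 = 7767
fish 14: 7767 + 602 = 8369
fish 15: 8369 + 602 = 8971
fish 16: 8971 + 602 = 9573
fish 17: 9573 + 602 = 10175
fish 18: 10175 + 602 = 10777
fish 19: 10777 + 602 = 11379
fish 20: 11379 + 602 = 11981
fish 21: 11981 + 602 = 12583
fish 22: 12583 + 602 = 13185
fish 23: 13185 + 602 = 13787
fish 24: 13787 + 602 = 14389
fish 25: 14389 + 602 = 14991
fish 26: 14991 + 602 = 15593
fish 27: 15593 + 602 = 16195
fish 28: 16195 + 602 = 16797
fish 29: 16797 + 602 = 17399
fish 30: 17399 + 602 = 18001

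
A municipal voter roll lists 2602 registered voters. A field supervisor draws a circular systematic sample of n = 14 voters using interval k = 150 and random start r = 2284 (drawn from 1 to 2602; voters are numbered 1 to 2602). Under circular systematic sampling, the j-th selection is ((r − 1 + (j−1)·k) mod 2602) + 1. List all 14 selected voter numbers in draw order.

2284, 2434, 2584, 132, 282, 432, 582, 732, 882, 1032, 1182, 1332, 1482, 1632

Selection 1: 2284
Selection 2: 2284 + 150 = 2434
Selection 3: 2434 + 150 = 2584
Selection 4: 2584 + 150 = 2734 → 2734 − 2602 = 132
Selection 5: 132 + 150 = 282
Selection 6: 282 + 150 = 432
Selection 7: 432 + 150 = 582
Selection 8: 582 + 150 = 732
Selection 9: 732 + 150 = 882
Selection 10: 882 + 150 = 1032
Selection 11: 1032 + 150 = 1182
Selection 12: 1182 + 150 = 1332
Selection 13: 1332 + 150 = 1482
Selection 14: 1482 + 150 = 1632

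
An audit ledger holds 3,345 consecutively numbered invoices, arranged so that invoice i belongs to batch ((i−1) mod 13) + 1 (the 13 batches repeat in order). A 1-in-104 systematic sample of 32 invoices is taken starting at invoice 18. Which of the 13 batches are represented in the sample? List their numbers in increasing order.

5

Consecutive selections differ by k = 104, so their batch numbers differ by 104 mod 13 = 0.
gcd(104, 13) = 13, so the sample visits 13/13 = 1 distinct residues mod 13.
Start 18 is batch 5; the batches hit are 5.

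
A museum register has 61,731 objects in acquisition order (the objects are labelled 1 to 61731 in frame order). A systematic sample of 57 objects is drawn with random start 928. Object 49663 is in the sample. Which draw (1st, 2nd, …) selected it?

46

k = 61731/57 = 1083
position = (49663 − 928)/1083 + 1 = 48735/1083 + 1 = 45 + 1 = 46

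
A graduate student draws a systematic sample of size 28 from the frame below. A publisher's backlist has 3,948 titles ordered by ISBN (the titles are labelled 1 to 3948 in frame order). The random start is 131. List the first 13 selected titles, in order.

k = N/n = 3948/28 = 141
title 1: 131
title 2: 131 + 141 = 272
title 3: 272 + 141 = 413
title 4: 413 + 141 = 554
title 5: 554 + 141 = 695
title 6: 695 + 141 = 836
title 7: 836 + 141 = 977
title 8: 977 + 141 = 1118
title 9: 1118 + 141 = 1259
title 10: 1259 + 141 = 1400
title 11: 1400 + 141 = 1541
title 12: 1541 + 141 = 1682
title 13: 1682 + 141 = 1823

131, 272, 413, 554, 695, 836, 977, 1118, 1259, 1400, 1541, 1682, 1823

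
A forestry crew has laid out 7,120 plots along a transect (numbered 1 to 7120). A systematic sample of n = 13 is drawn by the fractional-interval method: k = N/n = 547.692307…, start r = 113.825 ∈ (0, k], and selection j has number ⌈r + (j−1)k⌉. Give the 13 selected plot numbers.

j=1: r + 0k = 113.825 → ⌈·⌉ = 114
j=2: r + 1k = 661.517307… → ⌈·⌉ = 662
j=3: r + 2k = 1209.209615… → ⌈·⌉ = 1210
j=4: r + 3k = 1756.901923… → ⌈·⌉ = 1757
j=5: r + 4k = 2304.594230… → ⌈·⌉ = 2305
j=6: r + 5k = 2852.286538… → ⌈·⌉ = 2853
j=7: r + 6k = 3399.978846… → ⌈·⌉ = 3400
j=8: r + 7k = 3947.671153… → ⌈·⌉ = 3948
j=9: r + 8k = 4495.363461… → ⌈·⌉ = 4496
j=10: r + 9k = 5043.055769… → ⌈·⌉ = 5044
j=11: r + 10k = 5590.748076… → ⌈·⌉ = 5591
j=12: r + 11k = 6138.440384… → ⌈·⌉ = 6139
j=13: r + 12k = 6686.132692… → ⌈·⌉ = 6687

114, 662, 1210, 1757, 2305, 2853, 3400, 3948, 4496, 5044, 5591, 6139, 6687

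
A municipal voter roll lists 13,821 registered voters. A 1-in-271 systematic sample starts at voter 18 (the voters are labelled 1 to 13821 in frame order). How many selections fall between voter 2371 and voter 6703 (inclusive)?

k = 271
First selection ≥ 2371: 18 + ⌈(2371−18)/271⌉·271 = 18 + 9×271 = 2457
Last selection ≤ 6703: 18 + ⌊(6703−18)/271⌋·271 = 18 + 24×271 = 6522
Count = 24 − 9 + 1 = 16

16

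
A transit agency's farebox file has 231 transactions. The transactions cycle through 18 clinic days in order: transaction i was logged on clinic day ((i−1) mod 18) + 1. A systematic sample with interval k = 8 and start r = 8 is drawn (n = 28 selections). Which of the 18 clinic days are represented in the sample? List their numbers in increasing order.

2, 4, 6, 8, 10, 12, 14, 16, 18

Consecutive selections differ by k = 8, so their clinic day numbers differ by 8 mod 18 = 8.
gcd(8, 18) = 2, so the sample visits 18/2 = 9 distinct residues mod 18.
Start 8 is clinic day 8; the clinic days hit are 2, 4, 6, 8, 10, 12, 14, 16, 18.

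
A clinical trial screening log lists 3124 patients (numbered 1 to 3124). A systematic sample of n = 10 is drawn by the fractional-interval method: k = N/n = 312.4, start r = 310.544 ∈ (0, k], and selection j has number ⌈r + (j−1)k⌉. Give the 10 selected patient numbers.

311, 623, 936, 1248, 1561, 1873, 2185, 2498, 2810, 3123

j=1: r + 0k = 310.544 → ⌈·⌉ = 311
j=2: r + 1k = 622.944 → ⌈·⌉ = 623
j=3: r + 2k = 935.344 → ⌈·⌉ = 936
j=4: r + 3k = 1247.744 → ⌈·⌉ = 1248
j=5: r + 4k = 1560.144 → ⌈·⌉ = 1561
j=6: r + 5k = 1872.544 → ⌈·⌉ = 1873
j=7: r + 6k = 2184.944 → ⌈·⌉ = 2185
j=8: r + 7k = 2497.344 → ⌈·⌉ = 2498
j=9: r + 8k = 2809.744 → ⌈·⌉ = 2810
j=10: r + 9k = 3122.144 → ⌈·⌉ = 3123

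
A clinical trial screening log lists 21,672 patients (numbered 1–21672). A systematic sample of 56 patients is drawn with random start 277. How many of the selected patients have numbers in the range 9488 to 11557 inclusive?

6

k = 21672/56 = 387
First selection ≥ 9488: 277 + ⌈(9488−277)/387⌉·387 = 277 + 24×387 = 9565
Last selection ≤ 11557: 277 + ⌊(11557−277)/387⌋·387 = 277 + 29×387 = 11500
Count = 29 − 24 + 1 = 6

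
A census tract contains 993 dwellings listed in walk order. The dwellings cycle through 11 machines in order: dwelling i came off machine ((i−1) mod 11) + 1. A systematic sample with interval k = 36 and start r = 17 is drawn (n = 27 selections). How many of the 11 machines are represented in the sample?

11

Consecutive selections differ by k = 36, so their machine numbers differ by 36 mod 11 = 3.
gcd(36, 11) = 1, so the sample visits 11/1 = 11 distinct residues mod 11.
Start 17 is machine 6; the machines hit are 1, 2, 3, 4, 5, 6, 7, 8, 9, 10, 11.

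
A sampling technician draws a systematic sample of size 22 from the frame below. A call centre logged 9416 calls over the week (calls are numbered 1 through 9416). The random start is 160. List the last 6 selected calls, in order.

7008, 7436, 7864, 8292, 8720, 9148

k = N/n = 9416/22 = 428
17th selection = 160 + 16×428 = 7008
18th: 7008 + 428 = 7436
19th: 7436 + 428 = 7864
20th: 7864 + 428 = 8292
21st: 8292 + 428 = 8720
22nd: 8720 + 428 = 9148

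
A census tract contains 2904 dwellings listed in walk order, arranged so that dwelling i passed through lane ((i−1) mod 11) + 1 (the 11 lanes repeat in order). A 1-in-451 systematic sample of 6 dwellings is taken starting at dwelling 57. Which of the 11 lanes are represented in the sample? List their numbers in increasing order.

Consecutive selections differ by k = 451, so their lane numbers differ by 451 mod 11 = 0.
gcd(451, 11) = 11, so the sample visits 11/11 = 1 distinct residues mod 11.
Start 57 is lane 2; the lanes hit are 2.

2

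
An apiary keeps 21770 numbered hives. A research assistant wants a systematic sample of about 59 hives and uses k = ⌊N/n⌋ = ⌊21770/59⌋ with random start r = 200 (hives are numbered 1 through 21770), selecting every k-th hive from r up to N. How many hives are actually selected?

k = ⌊21770/59⌋ = 368
Achieved size = ⌊(21770 − 200)/368⌋ + 1 = ⌊21570/368⌋ + 1 = 58 + 1 = 59
(last selection: 200 + 58×368 = 21544 ≤ 21770; next would be 21912 > 21770)

59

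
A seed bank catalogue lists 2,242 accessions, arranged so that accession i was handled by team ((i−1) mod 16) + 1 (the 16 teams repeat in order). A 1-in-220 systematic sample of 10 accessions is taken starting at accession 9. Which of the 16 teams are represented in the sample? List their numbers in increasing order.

Consecutive selections differ by k = 220, so their team numbers differ by 220 mod 16 = 12.
gcd(220, 16) = 4, so the sample visits 16/4 = 4 distinct residues mod 16.
Start 9 is team 9; the teams hit are 1, 5, 9, 13.

1, 5, 9, 13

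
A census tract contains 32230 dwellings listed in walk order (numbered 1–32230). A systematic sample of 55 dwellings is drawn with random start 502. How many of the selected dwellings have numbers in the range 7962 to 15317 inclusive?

13

k = 32230/55 = 586
First selection ≥ 7962: 502 + ⌈(7962−502)/586⌉·586 = 502 + 13×586 = 8120
Last selection ≤ 15317: 502 + ⌊(15317−502)/586⌋·586 = 502 + 25×586 = 15152
Count = 25 − 13 + 1 = 13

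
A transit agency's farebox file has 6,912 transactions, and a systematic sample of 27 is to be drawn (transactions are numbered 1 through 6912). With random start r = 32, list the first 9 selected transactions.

32, 288, 544, 800, 1056, 1312, 1568, 1824, 2080

k = N/n = 6912/27 = 256
transaction 1: 32
transaction 2: 32 + 256 = 288
transaction 3: 288 + 256 = 544
transaction 4: 544 + 256 = 800
transaction 5: 800 + 256 = 1056
transaction 6: 1056 + 256 = 1312
transaction 7: 1312 + 256 = 1568
transaction 8: 1568 + 256 = 1824
transaction 9: 1824 + 256 = 2080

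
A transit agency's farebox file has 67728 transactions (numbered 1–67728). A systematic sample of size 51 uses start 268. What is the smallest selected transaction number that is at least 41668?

k = 67728/51 = 1328
Steps past start: ⌈(41668 − 268)/1328⌉ = ⌈41400/1328⌉ = 32
Selected transaction: 268 + 32×1328 = 42764

42764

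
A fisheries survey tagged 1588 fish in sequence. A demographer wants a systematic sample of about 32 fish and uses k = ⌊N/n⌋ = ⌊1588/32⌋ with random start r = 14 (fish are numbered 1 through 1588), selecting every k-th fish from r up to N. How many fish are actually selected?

33

k = ⌊1588/32⌋ = 49
Achieved size = ⌊(1588 − 14)/49⌋ + 1 = ⌊1574/49⌋ + 1 = 32 + 1 = 33
(last selection: 14 + 32×49 = 1582 ≤ 1588; next would be 1631 > 1588)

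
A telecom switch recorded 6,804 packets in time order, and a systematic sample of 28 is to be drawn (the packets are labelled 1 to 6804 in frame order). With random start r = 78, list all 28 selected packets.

k = N/n = 6804/28 = 243
packet 1: 78
packet 2: 78 + 243 = 321
packet 3: 321 + 243 = 564
packet 4: 564 + 243 = 807
packet 5: 807 + 243 = 1050
packet 6: 1050 + 243 = 1293
packet 7: 1293 + 243 = 1536
packet 8: 1536 + 243 = 1779
packet 9: 1779 + 243 = 2022
packet 10: 2022 + 243 = 2265
packet 11: 2265 + 243 = 2508
packet 12: 2508 + 243 = 2751
packet 13: 2751 + 243 = 2994
packet 14: 2994 + 243 = 3237
packet 15: 3237 + 243 = 3480
packet 16: 3480 + 243 = 3723
packet 17: 3723 + 243 = 3966
packet 18: 3966 + 243 = 4209
packet 19: 4209 + 243 = 4452
packet 20: 4452 + 243 = 4695
packet 21: 4695 + 243 = 4938
packet 22: 4938 + 243 = 5181
packet 23: 5181 + 243 = 5424
packet 24: 5424 + 243 = 5667
packet 25: 5667 + 243 = 5910
packet 26: 5910 + 243 = 6153
packet 27: 6153 + 243 = 6396
packet 28: 6396 + 243 = 6639

78, 321, 564, 807, 1050, 1293, 1536, 1779, 2022, 2265, 2508, 2751, 2994, 3237, 3480, 3723, 3966, 4209, 4452, 4695, 4938, 5181, 5424, 5667, 5910, 6153, 6396, 6639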